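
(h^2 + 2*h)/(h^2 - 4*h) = (h + 2)/(h - 4)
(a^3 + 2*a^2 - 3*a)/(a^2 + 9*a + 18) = a*(a - 1)/(a + 6)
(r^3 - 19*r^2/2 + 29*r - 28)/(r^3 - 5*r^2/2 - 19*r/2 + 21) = (r - 4)/(r + 3)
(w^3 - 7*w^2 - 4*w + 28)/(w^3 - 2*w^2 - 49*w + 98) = (w + 2)/(w + 7)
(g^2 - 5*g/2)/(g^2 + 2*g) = (g - 5/2)/(g + 2)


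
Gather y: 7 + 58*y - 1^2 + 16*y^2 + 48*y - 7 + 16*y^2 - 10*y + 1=32*y^2 + 96*y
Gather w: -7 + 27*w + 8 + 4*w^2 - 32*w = 4*w^2 - 5*w + 1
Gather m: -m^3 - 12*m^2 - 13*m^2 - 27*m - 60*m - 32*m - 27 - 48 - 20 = -m^3 - 25*m^2 - 119*m - 95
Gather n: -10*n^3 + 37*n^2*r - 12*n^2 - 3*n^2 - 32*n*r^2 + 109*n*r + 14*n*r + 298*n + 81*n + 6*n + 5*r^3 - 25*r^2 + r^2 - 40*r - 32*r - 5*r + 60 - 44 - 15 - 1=-10*n^3 + n^2*(37*r - 15) + n*(-32*r^2 + 123*r + 385) + 5*r^3 - 24*r^2 - 77*r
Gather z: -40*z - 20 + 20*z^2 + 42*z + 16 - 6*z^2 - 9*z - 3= 14*z^2 - 7*z - 7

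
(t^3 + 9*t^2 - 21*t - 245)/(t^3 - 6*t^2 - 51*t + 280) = (t + 7)/(t - 8)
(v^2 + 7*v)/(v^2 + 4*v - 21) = v/(v - 3)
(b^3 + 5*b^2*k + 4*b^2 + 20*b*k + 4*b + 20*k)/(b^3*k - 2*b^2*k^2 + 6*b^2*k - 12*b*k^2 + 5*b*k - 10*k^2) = (b^3 + 5*b^2*k + 4*b^2 + 20*b*k + 4*b + 20*k)/(k*(b^3 - 2*b^2*k + 6*b^2 - 12*b*k + 5*b - 10*k))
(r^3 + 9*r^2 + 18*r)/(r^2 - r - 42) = r*(r + 3)/(r - 7)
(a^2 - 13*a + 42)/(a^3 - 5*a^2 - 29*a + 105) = (a - 6)/(a^2 + 2*a - 15)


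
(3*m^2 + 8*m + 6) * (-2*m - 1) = -6*m^3 - 19*m^2 - 20*m - 6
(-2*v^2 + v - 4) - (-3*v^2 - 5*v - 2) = v^2 + 6*v - 2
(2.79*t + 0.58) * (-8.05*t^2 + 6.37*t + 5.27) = -22.4595*t^3 + 13.1033*t^2 + 18.3979*t + 3.0566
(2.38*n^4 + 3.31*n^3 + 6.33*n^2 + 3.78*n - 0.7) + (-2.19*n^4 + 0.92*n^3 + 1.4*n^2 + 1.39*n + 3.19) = 0.19*n^4 + 4.23*n^3 + 7.73*n^2 + 5.17*n + 2.49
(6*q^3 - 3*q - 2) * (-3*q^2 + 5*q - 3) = -18*q^5 + 30*q^4 - 9*q^3 - 9*q^2 - q + 6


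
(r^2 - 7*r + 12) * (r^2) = r^4 - 7*r^3 + 12*r^2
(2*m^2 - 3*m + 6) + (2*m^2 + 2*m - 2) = 4*m^2 - m + 4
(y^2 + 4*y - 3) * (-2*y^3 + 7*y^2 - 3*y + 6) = -2*y^5 - y^4 + 31*y^3 - 27*y^2 + 33*y - 18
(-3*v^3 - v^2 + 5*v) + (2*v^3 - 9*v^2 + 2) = -v^3 - 10*v^2 + 5*v + 2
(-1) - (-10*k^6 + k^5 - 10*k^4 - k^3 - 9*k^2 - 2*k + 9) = 10*k^6 - k^5 + 10*k^4 + k^3 + 9*k^2 + 2*k - 10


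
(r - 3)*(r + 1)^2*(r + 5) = r^4 + 4*r^3 - 10*r^2 - 28*r - 15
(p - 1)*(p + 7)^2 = p^3 + 13*p^2 + 35*p - 49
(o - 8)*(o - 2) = o^2 - 10*o + 16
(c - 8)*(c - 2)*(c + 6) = c^3 - 4*c^2 - 44*c + 96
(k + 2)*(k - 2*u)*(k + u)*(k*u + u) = k^4*u - k^3*u^2 + 3*k^3*u - 2*k^2*u^3 - 3*k^2*u^2 + 2*k^2*u - 6*k*u^3 - 2*k*u^2 - 4*u^3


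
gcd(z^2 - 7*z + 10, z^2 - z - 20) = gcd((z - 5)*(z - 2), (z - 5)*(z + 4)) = z - 5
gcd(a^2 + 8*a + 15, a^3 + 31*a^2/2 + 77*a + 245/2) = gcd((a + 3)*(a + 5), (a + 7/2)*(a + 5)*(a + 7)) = a + 5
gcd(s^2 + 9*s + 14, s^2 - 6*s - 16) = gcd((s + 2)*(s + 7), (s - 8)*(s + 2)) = s + 2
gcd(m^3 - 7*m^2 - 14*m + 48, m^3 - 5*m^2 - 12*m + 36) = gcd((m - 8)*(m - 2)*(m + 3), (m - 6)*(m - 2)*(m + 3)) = m^2 + m - 6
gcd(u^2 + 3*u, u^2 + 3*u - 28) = 1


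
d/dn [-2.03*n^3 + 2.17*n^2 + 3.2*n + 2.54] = -6.09*n^2 + 4.34*n + 3.2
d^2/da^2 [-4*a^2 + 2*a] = -8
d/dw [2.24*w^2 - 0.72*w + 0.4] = 4.48*w - 0.72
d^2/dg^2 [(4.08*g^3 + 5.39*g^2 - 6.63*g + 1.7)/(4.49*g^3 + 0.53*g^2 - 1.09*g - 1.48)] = (197.907526*g^6 - 682.16121*g^5 + 800.22576*g^4 + 519.877338*g^3 - 510.88812*g^2 + 84.30606*g + 51.710044)/(90.518849*g^9 + 32.054559*g^8 - 62.139804*g^7 - 104.925205*g^6 - 6.046572*g^5 + 44.101491*g^4 + 33.339635*g^3 - 1.792428*g^2 - 7.162608*g - 3.241792)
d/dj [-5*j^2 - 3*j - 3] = -10*j - 3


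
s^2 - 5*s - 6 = (s - 6)*(s + 1)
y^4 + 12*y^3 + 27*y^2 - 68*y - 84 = (y - 2)*(y + 1)*(y + 6)*(y + 7)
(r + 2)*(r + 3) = r^2 + 5*r + 6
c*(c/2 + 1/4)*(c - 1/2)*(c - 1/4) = c^4/2 - c^3/8 - c^2/8 + c/32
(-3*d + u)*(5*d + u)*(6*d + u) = -90*d^3 - 3*d^2*u + 8*d*u^2 + u^3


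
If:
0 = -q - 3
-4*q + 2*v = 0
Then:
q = -3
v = -6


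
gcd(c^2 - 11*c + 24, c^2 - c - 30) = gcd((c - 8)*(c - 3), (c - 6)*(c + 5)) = 1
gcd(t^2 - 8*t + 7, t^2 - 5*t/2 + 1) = 1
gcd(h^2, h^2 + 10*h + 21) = 1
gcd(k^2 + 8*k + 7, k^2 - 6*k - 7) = k + 1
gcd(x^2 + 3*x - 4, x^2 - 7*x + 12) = 1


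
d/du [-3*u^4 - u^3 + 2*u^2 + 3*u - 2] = -12*u^3 - 3*u^2 + 4*u + 3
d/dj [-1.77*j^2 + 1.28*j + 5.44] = 1.28 - 3.54*j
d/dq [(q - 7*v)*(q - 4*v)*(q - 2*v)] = 3*q^2 - 26*q*v + 50*v^2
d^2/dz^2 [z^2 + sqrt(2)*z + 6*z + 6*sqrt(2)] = 2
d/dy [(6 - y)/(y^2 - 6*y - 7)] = (-y^2 + 6*y + 2*(y - 6)*(y - 3) + 7)/(-y^2 + 6*y + 7)^2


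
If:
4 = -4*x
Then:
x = -1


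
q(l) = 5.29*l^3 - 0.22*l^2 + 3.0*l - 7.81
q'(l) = 15.87*l^2 - 0.44*l + 3.0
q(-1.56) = -33.11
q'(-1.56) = 42.31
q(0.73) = -3.68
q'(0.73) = 11.14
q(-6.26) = -1332.92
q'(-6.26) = 627.66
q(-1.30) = -23.70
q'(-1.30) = 30.39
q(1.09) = 2.05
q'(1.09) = 21.38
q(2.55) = 86.12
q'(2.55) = 105.07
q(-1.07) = -17.75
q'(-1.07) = 21.64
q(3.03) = 146.42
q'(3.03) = 147.37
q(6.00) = 1144.91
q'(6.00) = 571.68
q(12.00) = 9137.63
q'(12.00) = 2283.00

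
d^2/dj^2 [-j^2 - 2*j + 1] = -2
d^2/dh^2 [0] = 0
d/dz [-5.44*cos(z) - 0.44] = 5.44*sin(z)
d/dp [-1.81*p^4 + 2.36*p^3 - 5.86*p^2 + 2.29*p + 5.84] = -7.24*p^3 + 7.08*p^2 - 11.72*p + 2.29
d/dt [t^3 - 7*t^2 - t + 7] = 3*t^2 - 14*t - 1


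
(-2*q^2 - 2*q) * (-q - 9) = 2*q^3 + 20*q^2 + 18*q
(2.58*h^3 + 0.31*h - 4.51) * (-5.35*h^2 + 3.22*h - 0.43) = -13.803*h^5 + 8.3076*h^4 - 2.7679*h^3 + 25.1267*h^2 - 14.6555*h + 1.9393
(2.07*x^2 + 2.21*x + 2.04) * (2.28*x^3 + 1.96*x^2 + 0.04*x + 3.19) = 4.7196*x^5 + 9.096*x^4 + 9.0656*x^3 + 10.6901*x^2 + 7.1315*x + 6.5076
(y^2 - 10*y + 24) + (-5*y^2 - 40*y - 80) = -4*y^2 - 50*y - 56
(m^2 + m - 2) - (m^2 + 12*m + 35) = -11*m - 37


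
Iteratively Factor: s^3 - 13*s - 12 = (s + 1)*(s^2 - s - 12) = (s - 4)*(s + 1)*(s + 3)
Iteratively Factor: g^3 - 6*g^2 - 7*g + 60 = (g - 5)*(g^2 - g - 12) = (g - 5)*(g - 4)*(g + 3)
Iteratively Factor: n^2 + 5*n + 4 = (n + 1)*(n + 4)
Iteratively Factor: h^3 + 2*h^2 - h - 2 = (h - 1)*(h^2 + 3*h + 2) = (h - 1)*(h + 1)*(h + 2)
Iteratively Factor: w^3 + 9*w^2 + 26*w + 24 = (w + 2)*(w^2 + 7*w + 12) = (w + 2)*(w + 4)*(w + 3)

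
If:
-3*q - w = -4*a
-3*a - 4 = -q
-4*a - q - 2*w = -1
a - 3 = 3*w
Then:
No Solution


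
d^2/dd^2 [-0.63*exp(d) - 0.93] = -0.63*exp(d)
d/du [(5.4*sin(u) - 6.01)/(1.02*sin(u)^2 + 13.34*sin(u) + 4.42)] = (-5.508*sin(u)^2 + 12.2604*sin(u) + 104.0414)*cos(u)/(1.0404*sin(u)^4 + 27.2136*sin(u)^3 + 186.9724*sin(u)^2 + 117.9256*sin(u) + 19.5364)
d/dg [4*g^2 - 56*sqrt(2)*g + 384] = 8*g - 56*sqrt(2)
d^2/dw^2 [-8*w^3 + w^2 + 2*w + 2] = 2 - 48*w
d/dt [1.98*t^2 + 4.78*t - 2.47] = 3.96*t + 4.78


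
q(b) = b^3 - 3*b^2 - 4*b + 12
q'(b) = 3*b^2 - 6*b - 4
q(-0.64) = 13.07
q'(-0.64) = 1.07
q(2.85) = -0.62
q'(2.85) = 3.27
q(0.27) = 10.72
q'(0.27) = -5.40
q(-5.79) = -259.52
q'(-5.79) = 131.31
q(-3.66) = -62.57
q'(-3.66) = 58.15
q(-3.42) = -49.41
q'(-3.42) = 51.61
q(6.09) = 102.24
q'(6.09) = 70.72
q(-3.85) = -74.13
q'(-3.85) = 63.57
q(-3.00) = -30.00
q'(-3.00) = 41.00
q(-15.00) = -3978.00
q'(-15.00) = 761.00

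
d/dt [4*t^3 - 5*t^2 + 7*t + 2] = 12*t^2 - 10*t + 7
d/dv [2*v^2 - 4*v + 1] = 4*v - 4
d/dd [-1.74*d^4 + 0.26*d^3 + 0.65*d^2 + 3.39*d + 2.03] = -6.96*d^3 + 0.78*d^2 + 1.3*d + 3.39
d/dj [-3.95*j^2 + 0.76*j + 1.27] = 0.76 - 7.9*j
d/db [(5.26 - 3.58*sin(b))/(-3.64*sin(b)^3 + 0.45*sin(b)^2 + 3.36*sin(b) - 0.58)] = (-26.0624*sin(b)^3 + 59.0502*sin(b)^2 - 4.734*sin(b) - 15.5972)*cos(b)/(13.2496*sin(b)^6 - 3.276*sin(b)^5 - 24.2583*sin(b)^4 + 7.2464*sin(b)^3 + 10.7676*sin(b)^2 - 3.8976*sin(b) + 0.3364)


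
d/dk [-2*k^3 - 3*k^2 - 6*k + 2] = -6*k^2 - 6*k - 6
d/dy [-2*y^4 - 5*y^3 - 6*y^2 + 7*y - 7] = -8*y^3 - 15*y^2 - 12*y + 7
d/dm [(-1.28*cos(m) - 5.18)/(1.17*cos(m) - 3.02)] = -9.9262*sin(m)/(1.17*cos(m) - 3.02)^2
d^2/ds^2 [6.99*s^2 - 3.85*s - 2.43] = 13.9800000000000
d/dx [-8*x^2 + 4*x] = 4 - 16*x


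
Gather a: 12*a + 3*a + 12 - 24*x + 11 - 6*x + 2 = 15*a - 30*x + 25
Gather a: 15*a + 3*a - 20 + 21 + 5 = 18*a + 6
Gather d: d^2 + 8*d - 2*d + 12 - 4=d^2 + 6*d + 8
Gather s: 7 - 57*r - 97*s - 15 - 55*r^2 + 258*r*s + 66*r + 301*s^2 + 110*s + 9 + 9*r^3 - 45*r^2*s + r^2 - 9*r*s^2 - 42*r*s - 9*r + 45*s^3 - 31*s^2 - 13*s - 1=9*r^3 - 54*r^2 + 45*s^3 + s^2*(270 - 9*r) + s*(-45*r^2 + 216*r)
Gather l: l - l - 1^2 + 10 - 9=0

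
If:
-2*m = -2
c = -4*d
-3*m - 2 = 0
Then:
No Solution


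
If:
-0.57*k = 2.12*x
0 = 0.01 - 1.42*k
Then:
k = 0.01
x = -0.00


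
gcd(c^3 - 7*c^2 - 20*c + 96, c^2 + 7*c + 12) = c + 4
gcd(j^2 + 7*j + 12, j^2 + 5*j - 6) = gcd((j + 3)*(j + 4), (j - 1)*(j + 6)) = 1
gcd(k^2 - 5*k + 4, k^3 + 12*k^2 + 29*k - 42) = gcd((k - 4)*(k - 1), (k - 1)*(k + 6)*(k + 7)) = k - 1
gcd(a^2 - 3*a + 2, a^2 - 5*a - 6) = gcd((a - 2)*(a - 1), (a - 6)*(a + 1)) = 1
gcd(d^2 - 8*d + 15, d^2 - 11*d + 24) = d - 3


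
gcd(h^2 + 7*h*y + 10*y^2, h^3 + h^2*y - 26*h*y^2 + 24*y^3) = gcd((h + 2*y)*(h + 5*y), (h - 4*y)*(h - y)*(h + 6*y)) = 1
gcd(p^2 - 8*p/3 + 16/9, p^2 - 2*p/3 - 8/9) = p - 4/3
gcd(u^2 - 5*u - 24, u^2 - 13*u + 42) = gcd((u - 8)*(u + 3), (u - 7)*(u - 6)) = 1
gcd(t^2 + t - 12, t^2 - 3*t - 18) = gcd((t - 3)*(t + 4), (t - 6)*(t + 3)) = 1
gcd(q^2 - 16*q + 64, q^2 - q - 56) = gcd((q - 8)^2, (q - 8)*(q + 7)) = q - 8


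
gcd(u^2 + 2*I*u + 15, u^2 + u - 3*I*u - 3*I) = u - 3*I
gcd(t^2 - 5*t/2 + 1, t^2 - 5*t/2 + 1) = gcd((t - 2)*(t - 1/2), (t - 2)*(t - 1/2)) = t^2 - 5*t/2 + 1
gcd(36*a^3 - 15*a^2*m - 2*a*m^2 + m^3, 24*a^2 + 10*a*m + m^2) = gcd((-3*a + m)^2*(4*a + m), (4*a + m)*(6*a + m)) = 4*a + m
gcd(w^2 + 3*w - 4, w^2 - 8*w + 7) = w - 1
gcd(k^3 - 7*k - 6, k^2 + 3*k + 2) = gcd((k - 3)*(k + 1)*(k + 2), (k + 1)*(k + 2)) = k^2 + 3*k + 2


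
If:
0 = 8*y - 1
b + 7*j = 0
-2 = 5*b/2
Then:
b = -4/5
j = 4/35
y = 1/8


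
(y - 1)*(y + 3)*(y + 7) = y^3 + 9*y^2 + 11*y - 21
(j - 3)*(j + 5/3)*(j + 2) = j^3 + 2*j^2/3 - 23*j/3 - 10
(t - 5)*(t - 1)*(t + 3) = t^3 - 3*t^2 - 13*t + 15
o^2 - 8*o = o*(o - 8)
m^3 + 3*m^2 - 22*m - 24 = (m - 4)*(m + 1)*(m + 6)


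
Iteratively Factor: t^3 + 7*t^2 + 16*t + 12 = (t + 2)*(t^2 + 5*t + 6) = (t + 2)*(t + 3)*(t + 2)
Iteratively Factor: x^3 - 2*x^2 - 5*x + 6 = (x + 2)*(x^2 - 4*x + 3) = (x - 1)*(x + 2)*(x - 3)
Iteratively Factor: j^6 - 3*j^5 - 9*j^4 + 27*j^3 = (j)*(j^5 - 3*j^4 - 9*j^3 + 27*j^2) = j^2*(j^4 - 3*j^3 - 9*j^2 + 27*j) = j^2*(j - 3)*(j^3 - 9*j) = j^2*(j - 3)*(j + 3)*(j^2 - 3*j) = j^2*(j - 3)^2*(j + 3)*(j)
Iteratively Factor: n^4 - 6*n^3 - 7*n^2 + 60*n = (n + 3)*(n^3 - 9*n^2 + 20*n) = (n - 5)*(n + 3)*(n^2 - 4*n) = n*(n - 5)*(n + 3)*(n - 4)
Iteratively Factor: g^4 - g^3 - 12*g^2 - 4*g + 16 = (g - 4)*(g^3 + 3*g^2 - 4) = (g - 4)*(g + 2)*(g^2 + g - 2) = (g - 4)*(g + 2)^2*(g - 1)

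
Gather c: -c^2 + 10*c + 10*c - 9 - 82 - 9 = -c^2 + 20*c - 100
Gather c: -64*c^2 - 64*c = -64*c^2 - 64*c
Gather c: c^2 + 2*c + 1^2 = c^2 + 2*c + 1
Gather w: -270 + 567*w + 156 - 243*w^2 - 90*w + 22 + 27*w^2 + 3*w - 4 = -216*w^2 + 480*w - 96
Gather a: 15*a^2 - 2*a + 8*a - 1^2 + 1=15*a^2 + 6*a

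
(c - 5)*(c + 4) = c^2 - c - 20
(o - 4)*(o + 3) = o^2 - o - 12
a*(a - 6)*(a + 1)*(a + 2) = a^4 - 3*a^3 - 16*a^2 - 12*a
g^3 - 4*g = g*(g - 2)*(g + 2)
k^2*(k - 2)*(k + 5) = k^4 + 3*k^3 - 10*k^2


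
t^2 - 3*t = t*(t - 3)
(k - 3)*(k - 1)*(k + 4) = k^3 - 13*k + 12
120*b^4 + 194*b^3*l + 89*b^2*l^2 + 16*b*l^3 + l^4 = (b + l)*(4*b + l)*(5*b + l)*(6*b + l)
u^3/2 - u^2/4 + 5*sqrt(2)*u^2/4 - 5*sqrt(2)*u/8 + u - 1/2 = (u/2 + sqrt(2))*(u - 1/2)*(u + sqrt(2)/2)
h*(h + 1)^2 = h^3 + 2*h^2 + h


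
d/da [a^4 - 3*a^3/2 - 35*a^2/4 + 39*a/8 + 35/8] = 4*a^3 - 9*a^2/2 - 35*a/2 + 39/8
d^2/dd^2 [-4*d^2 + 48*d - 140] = -8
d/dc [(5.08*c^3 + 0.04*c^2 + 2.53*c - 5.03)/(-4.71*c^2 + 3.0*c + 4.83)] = (-23.9268*c^4 + 30.48*c^3 + 85.6455*c^2 - 46.9962*c + 27.3099)/(22.1841*c^4 - 28.26*c^3 - 36.4986*c^2 + 28.98*c + 23.3289)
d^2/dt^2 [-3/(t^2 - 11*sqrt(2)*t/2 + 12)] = 12*(4*t^2 - 22*sqrt(2)*t - (4*t - 11*sqrt(2))^2 + 48)/(2*t^2 - 11*sqrt(2)*t + 24)^3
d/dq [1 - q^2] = -2*q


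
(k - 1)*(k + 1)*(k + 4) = k^3 + 4*k^2 - k - 4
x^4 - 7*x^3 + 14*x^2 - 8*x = x*(x - 4)*(x - 2)*(x - 1)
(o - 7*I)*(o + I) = o^2 - 6*I*o + 7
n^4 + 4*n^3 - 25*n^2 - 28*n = n*(n - 4)*(n + 1)*(n + 7)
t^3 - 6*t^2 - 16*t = t*(t - 8)*(t + 2)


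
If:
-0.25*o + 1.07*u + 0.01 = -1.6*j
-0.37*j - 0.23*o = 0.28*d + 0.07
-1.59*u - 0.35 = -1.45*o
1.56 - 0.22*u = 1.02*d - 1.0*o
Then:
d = 0.01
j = 1.05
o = -2.00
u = -2.05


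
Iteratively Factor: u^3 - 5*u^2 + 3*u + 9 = (u - 3)*(u^2 - 2*u - 3) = (u - 3)*(u + 1)*(u - 3)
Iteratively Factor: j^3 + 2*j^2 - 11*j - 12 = (j - 3)*(j^2 + 5*j + 4) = (j - 3)*(j + 4)*(j + 1)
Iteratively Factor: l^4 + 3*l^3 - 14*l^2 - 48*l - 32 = (l + 1)*(l^3 + 2*l^2 - 16*l - 32) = (l - 4)*(l + 1)*(l^2 + 6*l + 8) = (l - 4)*(l + 1)*(l + 4)*(l + 2)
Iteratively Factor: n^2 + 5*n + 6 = (n + 3)*(n + 2)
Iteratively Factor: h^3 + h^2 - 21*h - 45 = (h - 5)*(h^2 + 6*h + 9) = (h - 5)*(h + 3)*(h + 3)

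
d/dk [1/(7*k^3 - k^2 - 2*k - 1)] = (-21*k^2 + 2*k + 2)/(-7*k^3 + k^2 + 2*k + 1)^2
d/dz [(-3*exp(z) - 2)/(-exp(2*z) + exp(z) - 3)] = (-(2*exp(z) - 1)*(3*exp(z) + 2) + 3*exp(2*z) - 3*exp(z) + 9)*exp(z)/(exp(2*z) - exp(z) + 3)^2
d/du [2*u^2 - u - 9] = 4*u - 1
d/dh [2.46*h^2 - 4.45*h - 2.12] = 4.92*h - 4.45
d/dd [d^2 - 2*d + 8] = 2*d - 2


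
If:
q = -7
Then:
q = -7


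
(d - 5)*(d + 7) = d^2 + 2*d - 35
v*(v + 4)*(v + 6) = v^3 + 10*v^2 + 24*v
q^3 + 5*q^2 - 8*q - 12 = (q - 2)*(q + 1)*(q + 6)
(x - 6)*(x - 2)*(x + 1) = x^3 - 7*x^2 + 4*x + 12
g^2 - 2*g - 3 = (g - 3)*(g + 1)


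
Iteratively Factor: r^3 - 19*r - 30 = (r + 2)*(r^2 - 2*r - 15) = (r + 2)*(r + 3)*(r - 5)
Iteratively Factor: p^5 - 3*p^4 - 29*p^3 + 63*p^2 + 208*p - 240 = (p - 5)*(p^4 + 2*p^3 - 19*p^2 - 32*p + 48) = (p - 5)*(p - 4)*(p^3 + 6*p^2 + 5*p - 12) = (p - 5)*(p - 4)*(p + 4)*(p^2 + 2*p - 3) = (p - 5)*(p - 4)*(p + 3)*(p + 4)*(p - 1)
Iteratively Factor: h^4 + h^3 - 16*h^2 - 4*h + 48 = (h + 4)*(h^3 - 3*h^2 - 4*h + 12) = (h - 3)*(h + 4)*(h^2 - 4) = (h - 3)*(h + 2)*(h + 4)*(h - 2)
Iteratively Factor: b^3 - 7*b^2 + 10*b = (b - 2)*(b^2 - 5*b) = b*(b - 2)*(b - 5)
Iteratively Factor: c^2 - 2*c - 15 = (c + 3)*(c - 5)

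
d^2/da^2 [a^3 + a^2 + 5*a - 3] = 6*a + 2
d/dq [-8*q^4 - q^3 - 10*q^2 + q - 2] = -32*q^3 - 3*q^2 - 20*q + 1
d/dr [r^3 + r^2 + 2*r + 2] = 3*r^2 + 2*r + 2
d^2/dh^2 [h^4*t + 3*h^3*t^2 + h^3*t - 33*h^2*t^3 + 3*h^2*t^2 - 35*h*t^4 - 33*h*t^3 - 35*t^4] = 6*t*(2*h^2 + 3*h*t + h - 11*t^2 + t)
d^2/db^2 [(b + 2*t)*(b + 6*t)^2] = 6*b + 28*t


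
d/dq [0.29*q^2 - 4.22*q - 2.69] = 0.58*q - 4.22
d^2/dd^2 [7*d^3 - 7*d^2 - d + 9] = 42*d - 14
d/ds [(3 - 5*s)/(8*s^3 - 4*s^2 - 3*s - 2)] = (80*s^3 - 92*s^2 + 24*s + 19)/(64*s^6 - 64*s^5 - 32*s^4 - 8*s^3 + 25*s^2 + 12*s + 4)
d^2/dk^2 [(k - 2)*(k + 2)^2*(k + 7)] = 12*k^2 + 54*k + 20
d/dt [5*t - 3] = 5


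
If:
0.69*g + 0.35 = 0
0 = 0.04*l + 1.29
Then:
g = -0.51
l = -32.25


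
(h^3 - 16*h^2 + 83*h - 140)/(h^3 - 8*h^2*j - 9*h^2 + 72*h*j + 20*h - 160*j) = (h - 7)/(h - 8*j)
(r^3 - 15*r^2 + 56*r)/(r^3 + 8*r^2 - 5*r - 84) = r*(r^2 - 15*r + 56)/(r^3 + 8*r^2 - 5*r - 84)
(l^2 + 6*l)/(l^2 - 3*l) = (l + 6)/(l - 3)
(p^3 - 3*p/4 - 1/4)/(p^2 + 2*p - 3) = (p^2 + p + 1/4)/(p + 3)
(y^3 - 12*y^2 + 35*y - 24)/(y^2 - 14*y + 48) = (y^2 - 4*y + 3)/(y - 6)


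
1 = 1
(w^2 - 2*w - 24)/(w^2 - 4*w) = (w^2 - 2*w - 24)/(w*(w - 4))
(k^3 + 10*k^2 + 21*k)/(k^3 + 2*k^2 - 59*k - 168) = k/(k - 8)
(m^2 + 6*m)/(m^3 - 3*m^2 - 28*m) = (m + 6)/(m^2 - 3*m - 28)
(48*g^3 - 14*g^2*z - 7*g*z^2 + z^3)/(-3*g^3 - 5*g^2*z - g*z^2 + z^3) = (-48*g^3 + 14*g^2*z + 7*g*z^2 - z^3)/(3*g^3 + 5*g^2*z + g*z^2 - z^3)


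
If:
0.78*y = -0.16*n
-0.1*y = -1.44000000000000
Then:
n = -70.20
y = 14.40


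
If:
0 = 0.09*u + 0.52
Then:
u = -5.78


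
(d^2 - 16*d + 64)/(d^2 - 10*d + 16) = (d - 8)/(d - 2)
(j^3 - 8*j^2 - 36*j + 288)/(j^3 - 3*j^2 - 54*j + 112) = (j^2 - 36)/(j^2 + 5*j - 14)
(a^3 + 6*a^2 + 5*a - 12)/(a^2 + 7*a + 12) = a - 1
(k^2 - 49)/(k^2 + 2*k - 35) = (k - 7)/(k - 5)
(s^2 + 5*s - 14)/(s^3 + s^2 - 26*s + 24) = (s^2 + 5*s - 14)/(s^3 + s^2 - 26*s + 24)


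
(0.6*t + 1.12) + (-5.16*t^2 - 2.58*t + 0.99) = -5.16*t^2 - 1.98*t + 2.11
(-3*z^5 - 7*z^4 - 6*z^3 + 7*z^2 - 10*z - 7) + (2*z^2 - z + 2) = -3*z^5 - 7*z^4 - 6*z^3 + 9*z^2 - 11*z - 5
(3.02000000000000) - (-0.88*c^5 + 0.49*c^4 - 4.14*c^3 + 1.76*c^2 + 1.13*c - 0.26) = 0.88*c^5 - 0.49*c^4 + 4.14*c^3 - 1.76*c^2 - 1.13*c + 3.28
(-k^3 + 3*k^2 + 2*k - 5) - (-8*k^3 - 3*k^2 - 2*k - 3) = 7*k^3 + 6*k^2 + 4*k - 2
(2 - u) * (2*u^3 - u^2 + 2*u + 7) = -2*u^4 + 5*u^3 - 4*u^2 - 3*u + 14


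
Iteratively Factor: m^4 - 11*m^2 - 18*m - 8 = (m + 2)*(m^3 - 2*m^2 - 7*m - 4) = (m + 1)*(m + 2)*(m^2 - 3*m - 4) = (m + 1)^2*(m + 2)*(m - 4)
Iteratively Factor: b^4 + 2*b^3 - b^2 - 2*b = (b)*(b^3 + 2*b^2 - b - 2) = b*(b - 1)*(b^2 + 3*b + 2) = b*(b - 1)*(b + 2)*(b + 1)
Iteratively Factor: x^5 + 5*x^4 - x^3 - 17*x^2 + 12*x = (x)*(x^4 + 5*x^3 - x^2 - 17*x + 12) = x*(x - 1)*(x^3 + 6*x^2 + 5*x - 12) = x*(x - 1)^2*(x^2 + 7*x + 12) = x*(x - 1)^2*(x + 4)*(x + 3)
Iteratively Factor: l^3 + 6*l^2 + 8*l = (l + 4)*(l^2 + 2*l) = (l + 2)*(l + 4)*(l)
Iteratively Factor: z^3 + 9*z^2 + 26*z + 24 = (z + 2)*(z^2 + 7*z + 12) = (z + 2)*(z + 4)*(z + 3)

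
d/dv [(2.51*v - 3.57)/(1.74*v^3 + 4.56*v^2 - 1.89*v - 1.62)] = (-8.7348*v^3 + 7.1898*v^2 + 32.5584*v - 10.8135)/(3.0276*v^6 + 15.8688*v^5 + 14.2164*v^4 - 22.8744*v^3 - 11.2023*v^2 + 6.1236*v + 2.6244)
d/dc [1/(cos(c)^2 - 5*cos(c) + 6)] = (2*cos(c) - 5)*sin(c)/(cos(c)^2 - 5*cos(c) + 6)^2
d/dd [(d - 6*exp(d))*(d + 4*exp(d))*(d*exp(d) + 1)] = (d + 1)*(d - 6*exp(d))*(d + 4*exp(d))*exp(d) + (d - 6*exp(d))*(d*exp(d) + 1)*(4*exp(d) + 1) - (d + 4*exp(d))*(d*exp(d) + 1)*(6*exp(d) - 1)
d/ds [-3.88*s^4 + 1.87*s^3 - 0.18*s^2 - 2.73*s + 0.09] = -15.52*s^3 + 5.61*s^2 - 0.36*s - 2.73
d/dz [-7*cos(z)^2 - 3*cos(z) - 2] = (14*cos(z) + 3)*sin(z)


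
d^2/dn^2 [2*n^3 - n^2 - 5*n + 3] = 12*n - 2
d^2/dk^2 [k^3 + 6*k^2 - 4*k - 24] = 6*k + 12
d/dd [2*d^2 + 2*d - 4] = 4*d + 2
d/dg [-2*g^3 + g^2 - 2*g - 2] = -6*g^2 + 2*g - 2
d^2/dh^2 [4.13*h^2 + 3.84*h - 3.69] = 8.26000000000000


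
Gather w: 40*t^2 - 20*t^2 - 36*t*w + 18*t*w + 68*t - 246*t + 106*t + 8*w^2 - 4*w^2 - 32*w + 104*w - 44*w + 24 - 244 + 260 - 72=20*t^2 - 72*t + 4*w^2 + w*(28 - 18*t) - 32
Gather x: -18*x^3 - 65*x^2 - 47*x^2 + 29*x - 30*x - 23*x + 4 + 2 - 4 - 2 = -18*x^3 - 112*x^2 - 24*x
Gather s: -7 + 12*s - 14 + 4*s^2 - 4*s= 4*s^2 + 8*s - 21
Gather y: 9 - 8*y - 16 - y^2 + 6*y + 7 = -y^2 - 2*y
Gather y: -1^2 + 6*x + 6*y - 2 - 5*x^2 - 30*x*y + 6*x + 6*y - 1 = -5*x^2 + 12*x + y*(12 - 30*x) - 4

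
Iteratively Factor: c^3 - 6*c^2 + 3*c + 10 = (c - 5)*(c^2 - c - 2) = (c - 5)*(c + 1)*(c - 2)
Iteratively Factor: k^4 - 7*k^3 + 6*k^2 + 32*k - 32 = (k - 4)*(k^3 - 3*k^2 - 6*k + 8) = (k - 4)*(k + 2)*(k^2 - 5*k + 4) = (k - 4)*(k - 1)*(k + 2)*(k - 4)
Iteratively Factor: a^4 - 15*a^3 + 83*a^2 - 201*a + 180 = (a - 5)*(a^3 - 10*a^2 + 33*a - 36) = (a - 5)*(a - 3)*(a^2 - 7*a + 12) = (a - 5)*(a - 4)*(a - 3)*(a - 3)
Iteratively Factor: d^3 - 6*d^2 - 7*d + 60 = (d - 4)*(d^2 - 2*d - 15) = (d - 4)*(d + 3)*(d - 5)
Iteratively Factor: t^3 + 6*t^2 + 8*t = (t + 4)*(t^2 + 2*t) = (t + 2)*(t + 4)*(t)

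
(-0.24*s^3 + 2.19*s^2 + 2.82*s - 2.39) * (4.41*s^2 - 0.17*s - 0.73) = -1.0584*s^5 + 9.6987*s^4 + 12.2391*s^3 - 12.618*s^2 - 1.6523*s + 1.7447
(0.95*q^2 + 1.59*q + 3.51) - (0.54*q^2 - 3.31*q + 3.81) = 0.41*q^2 + 4.9*q - 0.3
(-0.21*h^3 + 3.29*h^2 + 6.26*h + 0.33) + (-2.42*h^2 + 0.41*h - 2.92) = -0.21*h^3 + 0.87*h^2 + 6.67*h - 2.59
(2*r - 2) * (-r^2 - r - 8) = -2*r^3 - 14*r + 16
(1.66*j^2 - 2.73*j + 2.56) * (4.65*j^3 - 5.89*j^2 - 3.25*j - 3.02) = 7.719*j^5 - 22.4719*j^4 + 22.5887*j^3 - 11.2191*j^2 - 0.0754000000000001*j - 7.7312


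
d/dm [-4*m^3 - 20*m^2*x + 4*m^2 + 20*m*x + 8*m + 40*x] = -12*m^2 - 40*m*x + 8*m + 20*x + 8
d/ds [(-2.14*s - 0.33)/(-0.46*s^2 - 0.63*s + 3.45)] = (0.9844*s^2 + 1.3482*s - (0.92*s + 0.63)*(2.14*s + 0.33) - 7.383)/(0.46*s^2 + 0.63*s - 3.45)^2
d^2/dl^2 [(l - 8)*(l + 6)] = 2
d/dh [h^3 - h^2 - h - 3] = 3*h^2 - 2*h - 1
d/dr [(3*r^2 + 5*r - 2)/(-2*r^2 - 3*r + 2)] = 1/(4*r^2 - 4*r + 1)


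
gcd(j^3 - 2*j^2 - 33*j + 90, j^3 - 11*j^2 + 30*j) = j - 5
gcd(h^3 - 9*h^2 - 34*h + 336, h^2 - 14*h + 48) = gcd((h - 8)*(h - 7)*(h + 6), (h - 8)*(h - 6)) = h - 8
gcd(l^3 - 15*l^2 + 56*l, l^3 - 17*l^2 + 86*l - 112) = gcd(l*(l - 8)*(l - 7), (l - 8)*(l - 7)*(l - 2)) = l^2 - 15*l + 56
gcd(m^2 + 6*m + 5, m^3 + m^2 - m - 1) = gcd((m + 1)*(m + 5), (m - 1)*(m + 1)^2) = m + 1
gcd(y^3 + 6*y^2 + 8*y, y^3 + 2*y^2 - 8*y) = y^2 + 4*y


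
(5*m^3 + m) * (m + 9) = 5*m^4 + 45*m^3 + m^2 + 9*m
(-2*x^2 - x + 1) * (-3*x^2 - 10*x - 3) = 6*x^4 + 23*x^3 + 13*x^2 - 7*x - 3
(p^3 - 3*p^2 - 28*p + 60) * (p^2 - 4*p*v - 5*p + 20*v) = p^5 - 4*p^4*v - 8*p^4 + 32*p^3*v - 13*p^3 + 52*p^2*v + 200*p^2 - 800*p*v - 300*p + 1200*v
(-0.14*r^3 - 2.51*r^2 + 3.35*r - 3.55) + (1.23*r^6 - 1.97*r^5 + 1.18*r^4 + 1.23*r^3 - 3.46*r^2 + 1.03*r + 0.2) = 1.23*r^6 - 1.97*r^5 + 1.18*r^4 + 1.09*r^3 - 5.97*r^2 + 4.38*r - 3.35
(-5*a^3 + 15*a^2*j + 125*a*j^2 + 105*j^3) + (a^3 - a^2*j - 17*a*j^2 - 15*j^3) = -4*a^3 + 14*a^2*j + 108*a*j^2 + 90*j^3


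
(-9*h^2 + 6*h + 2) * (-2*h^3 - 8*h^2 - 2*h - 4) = 18*h^5 + 60*h^4 - 34*h^3 + 8*h^2 - 28*h - 8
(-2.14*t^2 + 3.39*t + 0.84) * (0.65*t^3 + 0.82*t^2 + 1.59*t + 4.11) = -1.391*t^5 + 0.4487*t^4 - 0.0768000000000004*t^3 - 2.7165*t^2 + 15.2685*t + 3.4524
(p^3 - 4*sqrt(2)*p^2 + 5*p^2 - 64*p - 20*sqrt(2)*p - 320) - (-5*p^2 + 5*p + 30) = p^3 - 4*sqrt(2)*p^2 + 10*p^2 - 69*p - 20*sqrt(2)*p - 350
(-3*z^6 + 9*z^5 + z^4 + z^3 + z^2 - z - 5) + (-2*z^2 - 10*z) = -3*z^6 + 9*z^5 + z^4 + z^3 - z^2 - 11*z - 5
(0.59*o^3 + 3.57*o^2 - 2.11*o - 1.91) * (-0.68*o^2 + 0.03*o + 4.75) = -0.4012*o^5 - 2.4099*o^4 + 4.3444*o^3 + 18.193*o^2 - 10.0798*o - 9.0725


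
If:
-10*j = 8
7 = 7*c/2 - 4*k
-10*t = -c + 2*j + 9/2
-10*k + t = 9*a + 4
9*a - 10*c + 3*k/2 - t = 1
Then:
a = 231889/251100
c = 158/279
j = -4/5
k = -350/279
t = -6511/27900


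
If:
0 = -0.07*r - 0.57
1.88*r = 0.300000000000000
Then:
No Solution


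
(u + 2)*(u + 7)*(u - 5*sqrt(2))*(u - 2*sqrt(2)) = u^4 - 7*sqrt(2)*u^3 + 9*u^3 - 63*sqrt(2)*u^2 + 34*u^2 - 98*sqrt(2)*u + 180*u + 280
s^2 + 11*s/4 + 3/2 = (s + 3/4)*(s + 2)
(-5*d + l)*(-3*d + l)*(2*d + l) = 30*d^3 - d^2*l - 6*d*l^2 + l^3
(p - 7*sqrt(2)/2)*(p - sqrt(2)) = p^2 - 9*sqrt(2)*p/2 + 7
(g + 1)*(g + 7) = g^2 + 8*g + 7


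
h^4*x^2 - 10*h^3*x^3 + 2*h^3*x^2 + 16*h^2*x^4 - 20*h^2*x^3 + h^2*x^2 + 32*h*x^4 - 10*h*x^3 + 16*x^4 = (h - 8*x)*(h - 2*x)*(h*x + x)^2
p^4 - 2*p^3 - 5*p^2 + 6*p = p*(p - 3)*(p - 1)*(p + 2)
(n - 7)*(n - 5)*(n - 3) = n^3 - 15*n^2 + 71*n - 105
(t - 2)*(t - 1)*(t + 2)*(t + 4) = t^4 + 3*t^3 - 8*t^2 - 12*t + 16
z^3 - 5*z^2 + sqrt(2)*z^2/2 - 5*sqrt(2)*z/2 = z*(z - 5)*(z + sqrt(2)/2)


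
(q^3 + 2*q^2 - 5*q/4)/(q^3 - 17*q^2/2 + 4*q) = (q + 5/2)/(q - 8)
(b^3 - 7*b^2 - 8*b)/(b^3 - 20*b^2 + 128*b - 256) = b*(b + 1)/(b^2 - 12*b + 32)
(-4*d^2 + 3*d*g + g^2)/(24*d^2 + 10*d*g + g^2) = (-d + g)/(6*d + g)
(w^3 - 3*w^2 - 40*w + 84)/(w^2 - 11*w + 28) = (w^2 + 4*w - 12)/(w - 4)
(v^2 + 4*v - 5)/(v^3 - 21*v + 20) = 1/(v - 4)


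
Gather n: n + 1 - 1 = n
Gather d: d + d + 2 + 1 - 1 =2*d + 2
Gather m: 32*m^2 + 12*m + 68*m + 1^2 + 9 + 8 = 32*m^2 + 80*m + 18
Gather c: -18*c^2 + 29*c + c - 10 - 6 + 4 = -18*c^2 + 30*c - 12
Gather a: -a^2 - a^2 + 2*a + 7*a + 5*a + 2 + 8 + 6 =-2*a^2 + 14*a + 16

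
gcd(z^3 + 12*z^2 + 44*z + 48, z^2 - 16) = z + 4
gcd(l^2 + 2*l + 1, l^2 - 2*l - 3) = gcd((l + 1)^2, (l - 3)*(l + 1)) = l + 1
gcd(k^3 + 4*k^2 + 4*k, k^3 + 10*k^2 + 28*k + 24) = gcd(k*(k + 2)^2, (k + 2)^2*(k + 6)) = k^2 + 4*k + 4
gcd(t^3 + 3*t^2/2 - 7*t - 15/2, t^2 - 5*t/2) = t - 5/2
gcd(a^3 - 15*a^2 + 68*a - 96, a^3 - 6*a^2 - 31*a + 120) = a^2 - 11*a + 24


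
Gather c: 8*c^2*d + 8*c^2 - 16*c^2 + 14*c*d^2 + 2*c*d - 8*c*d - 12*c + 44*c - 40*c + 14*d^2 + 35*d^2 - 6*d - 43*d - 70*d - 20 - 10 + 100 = c^2*(8*d - 8) + c*(14*d^2 - 6*d - 8) + 49*d^2 - 119*d + 70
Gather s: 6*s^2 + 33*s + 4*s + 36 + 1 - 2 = 6*s^2 + 37*s + 35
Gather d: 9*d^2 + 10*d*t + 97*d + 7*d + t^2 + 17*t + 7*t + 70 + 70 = 9*d^2 + d*(10*t + 104) + t^2 + 24*t + 140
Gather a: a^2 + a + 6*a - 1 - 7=a^2 + 7*a - 8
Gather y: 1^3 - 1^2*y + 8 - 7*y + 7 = 16 - 8*y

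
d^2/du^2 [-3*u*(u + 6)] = -6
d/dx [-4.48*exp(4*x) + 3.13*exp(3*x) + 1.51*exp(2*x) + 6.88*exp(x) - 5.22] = (-17.92*exp(3*x) + 9.39*exp(2*x) + 3.02*exp(x) + 6.88)*exp(x)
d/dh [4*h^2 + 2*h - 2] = 8*h + 2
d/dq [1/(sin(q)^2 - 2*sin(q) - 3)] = 2*(1 - sin(q))*cos(q)/((sin(q) - 3)^2*(sin(q) + 1)^2)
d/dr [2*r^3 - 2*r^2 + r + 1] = 6*r^2 - 4*r + 1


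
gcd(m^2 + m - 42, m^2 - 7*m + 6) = m - 6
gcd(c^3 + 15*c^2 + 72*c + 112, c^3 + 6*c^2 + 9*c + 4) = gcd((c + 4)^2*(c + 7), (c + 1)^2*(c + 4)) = c + 4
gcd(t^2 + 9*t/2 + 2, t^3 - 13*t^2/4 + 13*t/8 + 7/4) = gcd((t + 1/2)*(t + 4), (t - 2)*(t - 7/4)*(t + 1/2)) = t + 1/2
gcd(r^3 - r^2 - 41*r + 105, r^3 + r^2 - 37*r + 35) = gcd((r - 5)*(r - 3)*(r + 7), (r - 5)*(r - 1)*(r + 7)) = r^2 + 2*r - 35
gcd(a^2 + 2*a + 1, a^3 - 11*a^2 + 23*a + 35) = a + 1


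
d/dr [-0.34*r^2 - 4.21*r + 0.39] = -0.68*r - 4.21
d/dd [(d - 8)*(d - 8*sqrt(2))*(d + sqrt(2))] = 3*d^2 - 14*sqrt(2)*d - 16*d - 16 + 56*sqrt(2)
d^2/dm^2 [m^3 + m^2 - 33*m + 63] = 6*m + 2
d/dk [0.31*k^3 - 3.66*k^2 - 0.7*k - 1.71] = 0.93*k^2 - 7.32*k - 0.7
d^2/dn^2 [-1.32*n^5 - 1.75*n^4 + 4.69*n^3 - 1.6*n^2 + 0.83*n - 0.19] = -26.4*n^3 - 21.0*n^2 + 28.14*n - 3.2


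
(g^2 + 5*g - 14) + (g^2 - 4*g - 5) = 2*g^2 + g - 19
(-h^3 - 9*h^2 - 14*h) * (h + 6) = -h^4 - 15*h^3 - 68*h^2 - 84*h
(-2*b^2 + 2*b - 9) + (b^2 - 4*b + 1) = -b^2 - 2*b - 8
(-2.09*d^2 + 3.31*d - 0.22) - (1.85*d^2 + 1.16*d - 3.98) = -3.94*d^2 + 2.15*d + 3.76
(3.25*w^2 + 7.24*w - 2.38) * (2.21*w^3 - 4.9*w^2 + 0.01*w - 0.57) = 7.1825*w^5 + 0.0753999999999984*w^4 - 40.7033*w^3 + 9.8819*w^2 - 4.1506*w + 1.3566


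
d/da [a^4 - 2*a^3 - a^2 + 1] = 2*a*(2*a^2 - 3*a - 1)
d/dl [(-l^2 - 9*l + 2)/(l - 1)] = (-l^2 + 2*l + 7)/(l^2 - 2*l + 1)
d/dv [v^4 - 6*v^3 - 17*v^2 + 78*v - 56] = 4*v^3 - 18*v^2 - 34*v + 78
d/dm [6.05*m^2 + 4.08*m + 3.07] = 12.1*m + 4.08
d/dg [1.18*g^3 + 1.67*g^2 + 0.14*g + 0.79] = 3.54*g^2 + 3.34*g + 0.14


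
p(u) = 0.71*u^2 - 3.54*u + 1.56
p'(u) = 1.42*u - 3.54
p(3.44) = -2.22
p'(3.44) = 1.34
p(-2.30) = 13.46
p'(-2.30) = -6.81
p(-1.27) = 7.20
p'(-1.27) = -5.34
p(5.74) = 4.63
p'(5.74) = 4.61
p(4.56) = 0.18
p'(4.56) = 2.94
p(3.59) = -2.00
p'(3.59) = 1.56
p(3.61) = -1.97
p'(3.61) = 1.59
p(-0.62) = 4.03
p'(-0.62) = -4.42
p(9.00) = 27.21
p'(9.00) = 9.24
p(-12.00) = 146.28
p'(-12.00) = -20.58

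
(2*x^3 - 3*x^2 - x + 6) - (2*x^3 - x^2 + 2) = -2*x^2 - x + 4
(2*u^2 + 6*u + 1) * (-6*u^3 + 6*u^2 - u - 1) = -12*u^5 - 24*u^4 + 28*u^3 - 2*u^2 - 7*u - 1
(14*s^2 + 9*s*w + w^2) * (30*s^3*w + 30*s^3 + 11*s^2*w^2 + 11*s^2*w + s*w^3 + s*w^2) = 420*s^5*w + 420*s^5 + 424*s^4*w^2 + 424*s^4*w + 143*s^3*w^3 + 143*s^3*w^2 + 20*s^2*w^4 + 20*s^2*w^3 + s*w^5 + s*w^4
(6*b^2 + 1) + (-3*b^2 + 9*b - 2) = 3*b^2 + 9*b - 1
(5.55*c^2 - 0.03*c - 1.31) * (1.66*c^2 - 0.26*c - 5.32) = 9.213*c^4 - 1.4928*c^3 - 31.6928*c^2 + 0.5002*c + 6.9692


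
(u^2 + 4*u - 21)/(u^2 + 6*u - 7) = (u - 3)/(u - 1)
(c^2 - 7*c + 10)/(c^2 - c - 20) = (c - 2)/(c + 4)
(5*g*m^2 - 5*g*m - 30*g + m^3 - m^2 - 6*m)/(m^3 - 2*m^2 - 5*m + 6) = (5*g + m)/(m - 1)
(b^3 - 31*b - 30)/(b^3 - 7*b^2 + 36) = (b^2 + 6*b + 5)/(b^2 - b - 6)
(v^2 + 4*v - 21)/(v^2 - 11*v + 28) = (v^2 + 4*v - 21)/(v^2 - 11*v + 28)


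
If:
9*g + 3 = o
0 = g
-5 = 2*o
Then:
No Solution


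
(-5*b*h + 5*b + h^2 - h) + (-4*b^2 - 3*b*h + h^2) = -4*b^2 - 8*b*h + 5*b + 2*h^2 - h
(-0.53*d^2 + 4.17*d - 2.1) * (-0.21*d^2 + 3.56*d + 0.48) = 0.1113*d^4 - 2.7625*d^3 + 15.0318*d^2 - 5.4744*d - 1.008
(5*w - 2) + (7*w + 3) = 12*w + 1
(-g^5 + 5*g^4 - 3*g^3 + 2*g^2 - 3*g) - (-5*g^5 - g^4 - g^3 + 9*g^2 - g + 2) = 4*g^5 + 6*g^4 - 2*g^3 - 7*g^2 - 2*g - 2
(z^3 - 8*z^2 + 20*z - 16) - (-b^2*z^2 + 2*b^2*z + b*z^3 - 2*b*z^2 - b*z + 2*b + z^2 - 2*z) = b^2*z^2 - 2*b^2*z - b*z^3 + 2*b*z^2 + b*z - 2*b + z^3 - 9*z^2 + 22*z - 16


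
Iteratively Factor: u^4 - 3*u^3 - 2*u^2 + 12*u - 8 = (u - 2)*(u^3 - u^2 - 4*u + 4) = (u - 2)*(u - 1)*(u^2 - 4) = (u - 2)^2*(u - 1)*(u + 2)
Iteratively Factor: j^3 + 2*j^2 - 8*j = (j + 4)*(j^2 - 2*j) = j*(j + 4)*(j - 2)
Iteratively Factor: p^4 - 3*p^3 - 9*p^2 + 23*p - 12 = (p - 4)*(p^3 + p^2 - 5*p + 3) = (p - 4)*(p - 1)*(p^2 + 2*p - 3) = (p - 4)*(p - 1)^2*(p + 3)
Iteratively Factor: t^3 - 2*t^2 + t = (t - 1)*(t^2 - t) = (t - 1)^2*(t)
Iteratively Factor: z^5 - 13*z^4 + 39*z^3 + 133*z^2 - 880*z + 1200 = (z - 5)*(z^4 - 8*z^3 - z^2 + 128*z - 240) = (z - 5)*(z + 4)*(z^3 - 12*z^2 + 47*z - 60) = (z - 5)*(z - 4)*(z + 4)*(z^2 - 8*z + 15) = (z - 5)^2*(z - 4)*(z + 4)*(z - 3)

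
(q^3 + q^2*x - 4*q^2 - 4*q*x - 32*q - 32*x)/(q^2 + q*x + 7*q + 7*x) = (q^2 - 4*q - 32)/(q + 7)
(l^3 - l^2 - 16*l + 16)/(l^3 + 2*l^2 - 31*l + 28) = (l + 4)/(l + 7)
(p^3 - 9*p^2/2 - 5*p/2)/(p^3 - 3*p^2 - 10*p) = (p + 1/2)/(p + 2)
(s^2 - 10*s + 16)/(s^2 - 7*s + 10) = (s - 8)/(s - 5)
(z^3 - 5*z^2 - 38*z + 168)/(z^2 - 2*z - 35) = (z^2 + 2*z - 24)/(z + 5)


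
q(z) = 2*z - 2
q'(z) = 2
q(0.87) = -0.26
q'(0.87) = 2.00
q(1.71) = 1.42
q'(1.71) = 2.00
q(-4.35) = -10.70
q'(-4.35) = 2.00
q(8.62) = 15.24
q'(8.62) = 2.00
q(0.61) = -0.78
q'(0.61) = 2.00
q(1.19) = 0.38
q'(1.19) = 2.00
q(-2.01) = -6.02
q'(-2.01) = 2.00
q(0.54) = -0.92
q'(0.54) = 2.00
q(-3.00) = -8.00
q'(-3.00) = 2.00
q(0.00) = -2.00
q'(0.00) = 2.00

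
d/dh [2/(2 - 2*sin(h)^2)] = 2*sin(h)/cos(h)^3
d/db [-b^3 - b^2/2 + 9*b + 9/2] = -3*b^2 - b + 9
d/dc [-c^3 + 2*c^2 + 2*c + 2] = -3*c^2 + 4*c + 2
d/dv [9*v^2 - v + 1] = 18*v - 1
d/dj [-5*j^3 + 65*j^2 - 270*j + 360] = -15*j^2 + 130*j - 270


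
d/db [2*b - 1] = 2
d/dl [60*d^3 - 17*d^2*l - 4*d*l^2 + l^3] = -17*d^2 - 8*d*l + 3*l^2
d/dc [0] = 0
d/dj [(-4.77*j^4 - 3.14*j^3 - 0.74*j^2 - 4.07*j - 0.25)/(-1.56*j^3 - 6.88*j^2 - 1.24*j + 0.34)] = (7.4412*j^6 + 65.6352*j^5 + 38.1932*j^4 - 11.3984*j^3 - 31.4568*j^2 - 3.9432*j - 1.6938)/(2.4336*j^6 + 21.4656*j^5 + 51.2032*j^4 + 16.0016*j^3 - 3.1408*j^2 - 0.8432*j + 0.1156)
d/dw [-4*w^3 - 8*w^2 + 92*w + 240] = -12*w^2 - 16*w + 92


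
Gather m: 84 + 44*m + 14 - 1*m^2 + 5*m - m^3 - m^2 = -m^3 - 2*m^2 + 49*m + 98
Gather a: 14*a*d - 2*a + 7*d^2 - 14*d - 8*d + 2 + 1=a*(14*d - 2) + 7*d^2 - 22*d + 3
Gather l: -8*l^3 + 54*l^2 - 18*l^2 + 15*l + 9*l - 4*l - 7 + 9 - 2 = -8*l^3 + 36*l^2 + 20*l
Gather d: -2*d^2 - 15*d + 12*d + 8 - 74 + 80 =-2*d^2 - 3*d + 14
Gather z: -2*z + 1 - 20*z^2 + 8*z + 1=-20*z^2 + 6*z + 2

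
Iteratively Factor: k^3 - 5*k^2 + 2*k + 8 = (k - 4)*(k^2 - k - 2) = (k - 4)*(k + 1)*(k - 2)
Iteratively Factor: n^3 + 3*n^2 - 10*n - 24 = (n - 3)*(n^2 + 6*n + 8) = (n - 3)*(n + 4)*(n + 2)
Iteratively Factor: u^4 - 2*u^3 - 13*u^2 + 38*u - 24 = (u - 2)*(u^3 - 13*u + 12) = (u - 3)*(u - 2)*(u^2 + 3*u - 4) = (u - 3)*(u - 2)*(u - 1)*(u + 4)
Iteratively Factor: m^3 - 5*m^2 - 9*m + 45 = (m + 3)*(m^2 - 8*m + 15) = (m - 5)*(m + 3)*(m - 3)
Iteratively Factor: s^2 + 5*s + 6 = (s + 2)*(s + 3)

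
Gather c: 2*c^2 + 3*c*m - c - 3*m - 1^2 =2*c^2 + c*(3*m - 1) - 3*m - 1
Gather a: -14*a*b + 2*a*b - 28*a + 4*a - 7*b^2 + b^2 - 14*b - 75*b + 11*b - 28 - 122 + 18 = a*(-12*b - 24) - 6*b^2 - 78*b - 132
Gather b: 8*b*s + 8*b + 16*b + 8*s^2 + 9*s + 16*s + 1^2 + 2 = b*(8*s + 24) + 8*s^2 + 25*s + 3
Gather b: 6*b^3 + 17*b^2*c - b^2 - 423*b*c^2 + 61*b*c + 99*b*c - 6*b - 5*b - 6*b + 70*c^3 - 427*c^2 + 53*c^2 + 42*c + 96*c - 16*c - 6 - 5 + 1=6*b^3 + b^2*(17*c - 1) + b*(-423*c^2 + 160*c - 17) + 70*c^3 - 374*c^2 + 122*c - 10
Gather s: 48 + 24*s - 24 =24*s + 24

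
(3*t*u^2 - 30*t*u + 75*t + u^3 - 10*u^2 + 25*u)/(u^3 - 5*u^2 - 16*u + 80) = (3*t*u - 15*t + u^2 - 5*u)/(u^2 - 16)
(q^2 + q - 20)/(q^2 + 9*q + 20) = (q - 4)/(q + 4)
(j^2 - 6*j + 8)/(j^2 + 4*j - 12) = (j - 4)/(j + 6)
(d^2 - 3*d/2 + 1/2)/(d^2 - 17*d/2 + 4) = (d - 1)/(d - 8)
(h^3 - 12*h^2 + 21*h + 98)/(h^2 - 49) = (h^2 - 5*h - 14)/(h + 7)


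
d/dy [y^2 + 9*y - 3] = 2*y + 9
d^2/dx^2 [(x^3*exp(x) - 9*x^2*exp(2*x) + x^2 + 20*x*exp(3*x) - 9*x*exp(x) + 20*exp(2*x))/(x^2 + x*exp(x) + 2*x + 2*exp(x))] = (-((x*exp(x) + 4*exp(x) + 2)*(x^3*exp(x) - 9*x^2*exp(2*x) + x^2 + 20*x*exp(3*x) - 9*x*exp(x) + 20*exp(2*x)) + 2*(x*exp(x) + 2*x + 3*exp(x) + 2)*(x^3*exp(x) - 18*x^2*exp(2*x) + 3*x^2*exp(x) + 60*x*exp(3*x) - 18*x*exp(2*x) - 9*x*exp(x) + 2*x + 20*exp(3*x) + 40*exp(2*x) - 9*exp(x)))*(x^2 + x*exp(x) + 2*x + 2*exp(x)) + (x^2 + x*exp(x) + 2*x + 2*exp(x))^2*(x^3*exp(x) - 36*x^2*exp(2*x) + 6*x^2*exp(x) + 180*x*exp(3*x) - 72*x*exp(2*x) - 3*x*exp(x) + 120*exp(3*x) + 62*exp(2*x) - 18*exp(x) + 2) + 2*(x*exp(x) + 2*x + 3*exp(x) + 2)^2*(x^3*exp(x) - 9*x^2*exp(2*x) + x^2 + 20*x*exp(3*x) - 9*x*exp(x) + 20*exp(2*x)))/(x^2 + x*exp(x) + 2*x + 2*exp(x))^3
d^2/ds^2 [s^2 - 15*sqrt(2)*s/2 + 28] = 2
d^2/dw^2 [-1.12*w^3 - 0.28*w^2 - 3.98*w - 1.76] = -6.72*w - 0.56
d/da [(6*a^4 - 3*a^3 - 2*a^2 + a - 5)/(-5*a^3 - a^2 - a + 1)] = (-30*a^6 - 12*a^5 - 25*a^4 + 40*a^3 - 81*a^2 - 14*a - 4)/(25*a^6 + 10*a^5 + 11*a^4 - 8*a^3 - a^2 - 2*a + 1)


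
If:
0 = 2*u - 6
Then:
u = 3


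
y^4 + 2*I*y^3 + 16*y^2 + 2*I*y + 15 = (y - 3*I)*(y - I)*(y + I)*(y + 5*I)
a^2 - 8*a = a*(a - 8)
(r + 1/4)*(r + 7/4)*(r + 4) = r^3 + 6*r^2 + 135*r/16 + 7/4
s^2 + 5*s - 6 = (s - 1)*(s + 6)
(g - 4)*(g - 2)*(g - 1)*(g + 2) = g^4 - 5*g^3 + 20*g - 16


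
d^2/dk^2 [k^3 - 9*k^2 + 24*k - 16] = 6*k - 18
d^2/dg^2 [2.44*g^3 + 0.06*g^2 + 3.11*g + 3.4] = 14.64*g + 0.12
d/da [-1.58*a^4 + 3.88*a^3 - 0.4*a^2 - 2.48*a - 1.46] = -6.32*a^3 + 11.64*a^2 - 0.8*a - 2.48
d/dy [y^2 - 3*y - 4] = 2*y - 3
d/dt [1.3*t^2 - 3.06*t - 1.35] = 2.6*t - 3.06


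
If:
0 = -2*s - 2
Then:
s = -1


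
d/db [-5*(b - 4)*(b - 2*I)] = -10*b + 20 + 10*I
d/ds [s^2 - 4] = 2*s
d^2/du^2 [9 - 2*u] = 0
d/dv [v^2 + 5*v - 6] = 2*v + 5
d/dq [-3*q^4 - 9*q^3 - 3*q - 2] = -12*q^3 - 27*q^2 - 3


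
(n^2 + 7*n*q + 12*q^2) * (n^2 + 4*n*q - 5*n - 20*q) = n^4 + 11*n^3*q - 5*n^3 + 40*n^2*q^2 - 55*n^2*q + 48*n*q^3 - 200*n*q^2 - 240*q^3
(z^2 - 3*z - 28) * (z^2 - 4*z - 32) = z^4 - 7*z^3 - 48*z^2 + 208*z + 896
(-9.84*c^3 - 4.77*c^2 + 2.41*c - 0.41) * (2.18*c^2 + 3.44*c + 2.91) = -21.4512*c^5 - 44.2482*c^4 - 39.7894*c^3 - 6.4841*c^2 + 5.6027*c - 1.1931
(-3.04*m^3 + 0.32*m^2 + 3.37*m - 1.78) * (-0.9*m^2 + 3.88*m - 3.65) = 2.736*m^5 - 12.0832*m^4 + 9.3046*m^3 + 13.5096*m^2 - 19.2069*m + 6.497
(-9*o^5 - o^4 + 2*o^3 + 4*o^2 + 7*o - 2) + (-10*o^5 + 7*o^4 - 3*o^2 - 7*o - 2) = -19*o^5 + 6*o^4 + 2*o^3 + o^2 - 4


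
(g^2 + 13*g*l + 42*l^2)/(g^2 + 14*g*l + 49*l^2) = (g + 6*l)/(g + 7*l)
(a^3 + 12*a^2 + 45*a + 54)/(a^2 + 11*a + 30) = (a^2 + 6*a + 9)/(a + 5)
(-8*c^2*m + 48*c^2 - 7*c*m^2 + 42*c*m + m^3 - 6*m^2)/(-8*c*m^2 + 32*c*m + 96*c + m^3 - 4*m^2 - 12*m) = (c + m)/(m + 2)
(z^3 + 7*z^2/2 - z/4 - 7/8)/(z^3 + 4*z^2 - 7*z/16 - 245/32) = 4*(4*z^2 - 1)/(16*z^2 + 8*z - 35)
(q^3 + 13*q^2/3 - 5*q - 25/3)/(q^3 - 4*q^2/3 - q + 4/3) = (3*q^2 + 10*q - 25)/(3*q^2 - 7*q + 4)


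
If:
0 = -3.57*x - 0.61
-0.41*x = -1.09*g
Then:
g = -0.06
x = -0.17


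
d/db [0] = 0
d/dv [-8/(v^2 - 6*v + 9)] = 16*(v - 3)/(v^2 - 6*v + 9)^2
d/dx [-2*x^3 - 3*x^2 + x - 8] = -6*x^2 - 6*x + 1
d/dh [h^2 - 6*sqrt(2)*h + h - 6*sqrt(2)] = 2*h - 6*sqrt(2) + 1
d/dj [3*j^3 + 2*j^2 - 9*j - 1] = 9*j^2 + 4*j - 9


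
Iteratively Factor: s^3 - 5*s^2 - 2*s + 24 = (s - 4)*(s^2 - s - 6) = (s - 4)*(s + 2)*(s - 3)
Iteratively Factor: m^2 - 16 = (m - 4)*(m + 4)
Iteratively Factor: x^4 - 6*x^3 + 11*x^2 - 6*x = (x)*(x^3 - 6*x^2 + 11*x - 6) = x*(x - 2)*(x^2 - 4*x + 3) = x*(x - 3)*(x - 2)*(x - 1)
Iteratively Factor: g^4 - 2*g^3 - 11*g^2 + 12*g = (g - 4)*(g^3 + 2*g^2 - 3*g) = (g - 4)*(g - 1)*(g^2 + 3*g) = (g - 4)*(g - 1)*(g + 3)*(g)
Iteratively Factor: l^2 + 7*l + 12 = (l + 3)*(l + 4)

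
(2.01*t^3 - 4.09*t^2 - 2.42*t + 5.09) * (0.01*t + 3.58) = 0.0201*t^4 + 7.1549*t^3 - 14.6664*t^2 - 8.6127*t + 18.2222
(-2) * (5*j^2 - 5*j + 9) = -10*j^2 + 10*j - 18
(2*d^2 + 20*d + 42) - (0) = 2*d^2 + 20*d + 42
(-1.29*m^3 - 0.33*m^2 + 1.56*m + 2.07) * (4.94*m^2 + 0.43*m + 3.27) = -6.3726*m^5 - 2.1849*m^4 + 3.3462*m^3 + 9.8175*m^2 + 5.9913*m + 6.7689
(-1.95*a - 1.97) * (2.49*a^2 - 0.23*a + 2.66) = -4.8555*a^3 - 4.4568*a^2 - 4.7339*a - 5.2402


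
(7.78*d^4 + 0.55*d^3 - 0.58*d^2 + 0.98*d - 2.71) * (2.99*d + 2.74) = 23.2622*d^5 + 22.9617*d^4 - 0.2272*d^3 + 1.341*d^2 - 5.4177*d - 7.4254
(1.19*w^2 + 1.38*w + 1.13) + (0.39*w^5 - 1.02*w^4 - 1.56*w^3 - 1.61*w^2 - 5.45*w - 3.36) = 0.39*w^5 - 1.02*w^4 - 1.56*w^3 - 0.42*w^2 - 4.07*w - 2.23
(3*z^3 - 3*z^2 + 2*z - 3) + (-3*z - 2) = 3*z^3 - 3*z^2 - z - 5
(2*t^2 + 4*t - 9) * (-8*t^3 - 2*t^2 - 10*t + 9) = -16*t^5 - 36*t^4 + 44*t^3 - 4*t^2 + 126*t - 81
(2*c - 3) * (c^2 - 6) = 2*c^3 - 3*c^2 - 12*c + 18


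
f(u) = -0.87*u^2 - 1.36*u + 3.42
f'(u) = -1.74*u - 1.36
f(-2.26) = 2.05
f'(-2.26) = 2.57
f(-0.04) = 3.47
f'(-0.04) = -1.29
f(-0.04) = 3.47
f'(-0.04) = -1.29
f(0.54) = 2.43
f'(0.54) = -2.30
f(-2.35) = 1.81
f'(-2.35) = 2.73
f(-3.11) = -0.77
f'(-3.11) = 4.05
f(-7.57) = -36.14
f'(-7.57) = 11.81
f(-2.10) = 2.44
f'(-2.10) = 2.29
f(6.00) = -36.06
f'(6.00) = -11.80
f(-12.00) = -105.54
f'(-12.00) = 19.52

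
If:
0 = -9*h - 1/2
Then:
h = -1/18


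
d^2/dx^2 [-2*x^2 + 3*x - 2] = -4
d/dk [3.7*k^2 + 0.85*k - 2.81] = 7.4*k + 0.85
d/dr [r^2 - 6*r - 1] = 2*r - 6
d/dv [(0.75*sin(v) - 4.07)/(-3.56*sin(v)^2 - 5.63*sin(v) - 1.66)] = (2.67*sin(v)^2 - 28.9784*sin(v) - 24.1591)*cos(v)/(12.6736*sin(v)^4 + 40.0856*sin(v)^3 + 43.5161*sin(v)^2 + 18.6916*sin(v) + 2.7556)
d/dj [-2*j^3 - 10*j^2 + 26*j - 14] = -6*j^2 - 20*j + 26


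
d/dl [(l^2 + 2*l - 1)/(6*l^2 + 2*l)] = (-5*l^2 + 6*l + 1)/(2*l^2*(9*l^2 + 6*l + 1))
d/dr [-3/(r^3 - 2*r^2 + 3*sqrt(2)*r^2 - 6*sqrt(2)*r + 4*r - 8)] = 3*(3*r^2 - 4*r + 6*sqrt(2)*r - 6*sqrt(2) + 4)/(r^3 - 2*r^2 + 3*sqrt(2)*r^2 - 6*sqrt(2)*r + 4*r - 8)^2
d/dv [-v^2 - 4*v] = -2*v - 4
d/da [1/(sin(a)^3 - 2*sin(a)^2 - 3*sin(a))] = (4/tan(a) + 3*cos(a)^3/sin(a)^2)/((sin(a) - 3)^2*(sin(a) + 1)^2)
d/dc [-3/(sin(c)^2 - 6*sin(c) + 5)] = 6*(sin(c) - 3)*cos(c)/(sin(c)^2 - 6*sin(c) + 5)^2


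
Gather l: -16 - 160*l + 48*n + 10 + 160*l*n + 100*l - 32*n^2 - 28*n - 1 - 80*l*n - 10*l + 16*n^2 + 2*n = l*(80*n - 70) - 16*n^2 + 22*n - 7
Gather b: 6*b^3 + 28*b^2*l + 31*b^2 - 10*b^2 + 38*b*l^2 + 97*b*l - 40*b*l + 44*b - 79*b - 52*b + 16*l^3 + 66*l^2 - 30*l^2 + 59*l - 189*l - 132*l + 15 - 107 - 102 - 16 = 6*b^3 + b^2*(28*l + 21) + b*(38*l^2 + 57*l - 87) + 16*l^3 + 36*l^2 - 262*l - 210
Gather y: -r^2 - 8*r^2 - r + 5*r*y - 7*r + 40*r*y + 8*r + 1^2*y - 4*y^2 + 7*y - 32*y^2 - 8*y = -9*r^2 + 45*r*y - 36*y^2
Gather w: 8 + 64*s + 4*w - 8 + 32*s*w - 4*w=32*s*w + 64*s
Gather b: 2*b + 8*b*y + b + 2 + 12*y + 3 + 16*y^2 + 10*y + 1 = b*(8*y + 3) + 16*y^2 + 22*y + 6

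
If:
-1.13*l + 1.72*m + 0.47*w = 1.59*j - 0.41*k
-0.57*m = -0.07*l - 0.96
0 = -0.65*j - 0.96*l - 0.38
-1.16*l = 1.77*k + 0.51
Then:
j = 0.597977945225977*w + 4.13336059346268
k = 0.265345674847214*w + 1.80541071531948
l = -0.404880900413422*w - 3.19446290182369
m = 1.29190806468832 - 0.0497222158402448*w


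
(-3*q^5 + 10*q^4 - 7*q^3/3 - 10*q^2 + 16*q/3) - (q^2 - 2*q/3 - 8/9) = -3*q^5 + 10*q^4 - 7*q^3/3 - 11*q^2 + 6*q + 8/9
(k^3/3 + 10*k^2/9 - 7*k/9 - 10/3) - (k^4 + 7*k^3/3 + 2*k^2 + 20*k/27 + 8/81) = -k^4 - 2*k^3 - 8*k^2/9 - 41*k/27 - 278/81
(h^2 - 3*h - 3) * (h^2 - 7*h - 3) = h^4 - 10*h^3 + 15*h^2 + 30*h + 9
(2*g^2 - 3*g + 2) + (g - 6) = 2*g^2 - 2*g - 4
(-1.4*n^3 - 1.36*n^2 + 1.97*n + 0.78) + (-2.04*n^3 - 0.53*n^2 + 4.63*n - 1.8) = -3.44*n^3 - 1.89*n^2 + 6.6*n - 1.02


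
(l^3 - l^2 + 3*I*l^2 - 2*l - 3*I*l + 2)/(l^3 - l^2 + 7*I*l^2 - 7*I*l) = (l^2 + 3*I*l - 2)/(l*(l + 7*I))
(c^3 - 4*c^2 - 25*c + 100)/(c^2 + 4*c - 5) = (c^2 - 9*c + 20)/(c - 1)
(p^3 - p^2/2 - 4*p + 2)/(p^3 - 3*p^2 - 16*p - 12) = (p^2 - 5*p/2 + 1)/(p^2 - 5*p - 6)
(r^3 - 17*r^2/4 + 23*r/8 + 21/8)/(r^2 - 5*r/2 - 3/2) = r - 7/4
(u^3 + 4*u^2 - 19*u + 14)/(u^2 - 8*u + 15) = (u^3 + 4*u^2 - 19*u + 14)/(u^2 - 8*u + 15)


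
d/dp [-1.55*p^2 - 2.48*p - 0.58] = -3.1*p - 2.48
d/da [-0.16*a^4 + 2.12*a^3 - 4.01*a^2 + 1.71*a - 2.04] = -0.64*a^3 + 6.36*a^2 - 8.02*a + 1.71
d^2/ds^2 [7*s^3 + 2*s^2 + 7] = 42*s + 4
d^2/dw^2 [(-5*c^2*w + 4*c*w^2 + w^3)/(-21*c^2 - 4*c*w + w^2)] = c^2*(4368*c^3 + 2016*c^2*w + 1008*c*w^2 + 96*w^3)/(-9261*c^6 - 5292*c^5*w + 315*c^4*w^2 + 440*c^3*w^3 - 15*c^2*w^4 - 12*c*w^5 + w^6)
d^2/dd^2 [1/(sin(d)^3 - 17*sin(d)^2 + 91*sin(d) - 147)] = (-9*sin(d)^4 + 61*sin(d)^3 - 31*sin(d)^2 - 377*sin(d) + 236)/((sin(d) - 7)^4*(sin(d) - 3)^3)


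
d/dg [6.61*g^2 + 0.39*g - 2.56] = 13.22*g + 0.39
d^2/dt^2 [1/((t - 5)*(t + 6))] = 2*((t - 5)^2 + (t - 5)*(t + 6) + (t + 6)^2)/((t - 5)^3*(t + 6)^3)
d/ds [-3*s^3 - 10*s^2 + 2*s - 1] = -9*s^2 - 20*s + 2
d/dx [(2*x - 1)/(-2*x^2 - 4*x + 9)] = 2*(2*x^2 - 2*x + 7)/(4*x^4 + 16*x^3 - 20*x^2 - 72*x + 81)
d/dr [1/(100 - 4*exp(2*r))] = exp(2*r)/(2*(exp(2*r) - 25)^2)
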